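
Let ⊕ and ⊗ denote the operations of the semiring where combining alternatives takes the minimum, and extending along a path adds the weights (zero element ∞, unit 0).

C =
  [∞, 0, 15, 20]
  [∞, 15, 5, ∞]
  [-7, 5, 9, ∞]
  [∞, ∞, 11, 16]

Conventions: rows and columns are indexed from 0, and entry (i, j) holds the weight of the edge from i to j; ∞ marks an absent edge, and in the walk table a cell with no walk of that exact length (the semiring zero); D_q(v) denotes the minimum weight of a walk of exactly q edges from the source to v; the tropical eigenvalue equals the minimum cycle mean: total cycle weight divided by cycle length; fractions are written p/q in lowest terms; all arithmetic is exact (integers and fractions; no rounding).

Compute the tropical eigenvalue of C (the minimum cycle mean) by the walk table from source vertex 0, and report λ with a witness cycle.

q=0: [0, ∞, ∞, ∞]
q=1: [∞, 0, 15, 20]
q=2: [8, 15, 5, 36]
q=3: [-2, 8, 14, 28]
q=4: [7, -2, 13, 18]
Optimal cycle mean attained by: cycle 0->1->2->0, total 0 + 5 + (-7), length 3.
Answer: λ = -2/3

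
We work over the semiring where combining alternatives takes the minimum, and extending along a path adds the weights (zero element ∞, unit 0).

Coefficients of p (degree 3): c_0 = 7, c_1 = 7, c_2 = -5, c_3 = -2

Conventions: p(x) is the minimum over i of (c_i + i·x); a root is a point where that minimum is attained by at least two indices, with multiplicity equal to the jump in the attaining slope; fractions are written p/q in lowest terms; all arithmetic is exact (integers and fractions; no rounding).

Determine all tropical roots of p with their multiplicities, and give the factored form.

hull edge (i=0, c=7) to (i=2, c=-5): slope -6, span 2
hull edge (i=2, c=-5) to (i=3, c=-2): slope 3, span 1
Factored form: p(x) = -2 ⊗ (x ⊕ (-3)) ⊗ (x ⊕ 6) ⊗ (x ⊕ 6)
Answer: roots = -3 (mult 1), 6 (mult 2)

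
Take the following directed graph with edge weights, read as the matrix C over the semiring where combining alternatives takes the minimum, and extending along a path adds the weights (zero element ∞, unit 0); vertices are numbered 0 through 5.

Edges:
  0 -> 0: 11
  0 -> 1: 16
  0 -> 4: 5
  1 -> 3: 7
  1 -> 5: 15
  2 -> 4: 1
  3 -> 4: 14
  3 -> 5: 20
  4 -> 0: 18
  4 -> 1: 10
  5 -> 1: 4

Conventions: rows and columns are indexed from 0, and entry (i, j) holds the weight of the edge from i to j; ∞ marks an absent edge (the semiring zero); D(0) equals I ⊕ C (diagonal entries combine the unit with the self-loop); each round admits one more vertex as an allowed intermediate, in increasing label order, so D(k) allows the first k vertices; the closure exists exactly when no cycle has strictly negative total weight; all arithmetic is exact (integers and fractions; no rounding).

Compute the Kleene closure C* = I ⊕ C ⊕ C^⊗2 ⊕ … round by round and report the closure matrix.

D(0):
  [0, 16, ∞, ∞, 5, ∞]
  [∞, 0, ∞, 7, ∞, 15]
  [∞, ∞, 0, ∞, 1, ∞]
  [∞, ∞, ∞, 0, 14, 20]
  [18, 10, ∞, ∞, 0, ∞]
  [∞, 4, ∞, ∞, ∞, 0]
D(1):
  [0, 16, ∞, ∞, 5, ∞]
  [∞, 0, ∞, 7, ∞, 15]
  [∞, ∞, 0, ∞, 1, ∞]
  [∞, ∞, ∞, 0, 14, 20]
  [18, 10, ∞, ∞, 0, ∞]
  [∞, 4, ∞, ∞, ∞, 0]
D(2):
  [0, 16, ∞, 23, 5, 31]
  [∞, 0, ∞, 7, ∞, 15]
  [∞, ∞, 0, ∞, 1, ∞]
  [∞, ∞, ∞, 0, 14, 20]
  [18, 10, ∞, 17, 0, 25]
  [∞, 4, ∞, 11, ∞, 0]
D(3):
  [0, 16, ∞, 23, 5, 31]
  [∞, 0, ∞, 7, ∞, 15]
  [∞, ∞, 0, ∞, 1, ∞]
  [∞, ∞, ∞, 0, 14, 20]
  [18, 10, ∞, 17, 0, 25]
  [∞, 4, ∞, 11, ∞, 0]
D(4):
  [0, 16, ∞, 23, 5, 31]
  [∞, 0, ∞, 7, 21, 15]
  [∞, ∞, 0, ∞, 1, ∞]
  [∞, ∞, ∞, 0, 14, 20]
  [18, 10, ∞, 17, 0, 25]
  [∞, 4, ∞, 11, 25, 0]
D(5):
  [0, 15, ∞, 22, 5, 30]
  [39, 0, ∞, 7, 21, 15]
  [19, 11, 0, 18, 1, 26]
  [32, 24, ∞, 0, 14, 20]
  [18, 10, ∞, 17, 0, 25]
  [43, 4, ∞, 11, 25, 0]
D(6):
  [0, 15, ∞, 22, 5, 30]
  [39, 0, ∞, 7, 21, 15]
  [19, 11, 0, 18, 1, 26]
  [32, 24, ∞, 0, 14, 20]
  [18, 10, ∞, 17, 0, 25]
  [43, 4, ∞, 11, 25, 0]
Answer: C* = [[0, 15, ∞, 22, 5, 30], [39, 0, ∞, 7, 21, 15], [19, 11, 0, 18, 1, 26], [32, 24, ∞, 0, 14, 20], [18, 10, ∞, 17, 0, 25], [43, 4, ∞, 11, 25, 0]]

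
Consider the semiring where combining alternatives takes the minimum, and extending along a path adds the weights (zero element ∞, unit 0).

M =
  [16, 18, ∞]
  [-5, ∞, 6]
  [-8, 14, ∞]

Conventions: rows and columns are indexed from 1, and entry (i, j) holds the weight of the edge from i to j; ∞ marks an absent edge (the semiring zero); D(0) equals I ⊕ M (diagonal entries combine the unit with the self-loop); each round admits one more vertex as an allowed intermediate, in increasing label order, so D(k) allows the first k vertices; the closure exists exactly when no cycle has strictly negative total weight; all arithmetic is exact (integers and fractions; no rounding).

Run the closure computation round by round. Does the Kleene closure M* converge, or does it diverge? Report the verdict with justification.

D(0):
  [0, 18, ∞]
  [-5, 0, 6]
  [-8, 14, 0]
D(1):
  [0, 18, ∞]
  [-5, 0, 6]
  [-8, 10, 0]
D(2):
  [0, 18, 24]
  [-5, 0, 6]
  [-8, 10, 0]
D(3):
  [0, 18, 24]
  [-5, 0, 6]
  [-8, 10, 0]
Key observation: every diagonal entry stays at the unit through all rounds, so no improving cycle exists.
Answer: CONVERGES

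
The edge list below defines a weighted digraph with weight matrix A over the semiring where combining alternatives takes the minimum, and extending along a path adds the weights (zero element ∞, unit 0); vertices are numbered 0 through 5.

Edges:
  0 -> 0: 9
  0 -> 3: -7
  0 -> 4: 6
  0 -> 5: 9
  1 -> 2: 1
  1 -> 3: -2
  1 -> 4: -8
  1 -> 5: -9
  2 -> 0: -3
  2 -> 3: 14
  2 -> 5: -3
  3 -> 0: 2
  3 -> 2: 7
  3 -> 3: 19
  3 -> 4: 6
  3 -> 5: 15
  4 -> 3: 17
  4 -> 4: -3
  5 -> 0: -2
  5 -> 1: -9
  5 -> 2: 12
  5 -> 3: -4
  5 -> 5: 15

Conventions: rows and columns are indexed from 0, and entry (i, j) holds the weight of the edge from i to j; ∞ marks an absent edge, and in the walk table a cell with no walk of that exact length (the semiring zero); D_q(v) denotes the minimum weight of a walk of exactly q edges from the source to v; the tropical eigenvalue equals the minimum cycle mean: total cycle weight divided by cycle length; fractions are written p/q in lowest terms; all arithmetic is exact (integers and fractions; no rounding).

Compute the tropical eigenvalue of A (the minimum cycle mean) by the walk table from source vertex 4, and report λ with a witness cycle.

q=0: [∞, ∞, ∞, ∞, 0, ∞]
q=1: [∞, ∞, ∞, 17, -3, ∞]
q=2: [19, ∞, 24, 14, -6, 32]
q=3: [16, 23, 21, 11, -9, 21]
q=4: [13, 12, 18, 8, -12, 14]
q=5: [10, 5, 13, 5, -15, 3]
q=6: [1, -6, 6, -1, -18, -4]
Optimal cycle mean attained by: cycle 1->5->1, total (-9) + (-9), length 2.
Answer: λ = -9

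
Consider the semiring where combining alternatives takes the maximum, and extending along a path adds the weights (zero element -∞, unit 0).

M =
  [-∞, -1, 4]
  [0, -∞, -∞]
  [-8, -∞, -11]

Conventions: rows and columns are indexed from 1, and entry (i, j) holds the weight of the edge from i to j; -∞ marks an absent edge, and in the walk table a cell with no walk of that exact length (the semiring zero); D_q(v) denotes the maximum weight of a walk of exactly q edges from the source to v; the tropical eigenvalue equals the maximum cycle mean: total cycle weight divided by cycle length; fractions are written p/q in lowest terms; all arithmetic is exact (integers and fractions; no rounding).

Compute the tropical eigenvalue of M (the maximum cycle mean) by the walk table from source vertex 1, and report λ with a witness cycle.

q=0: [0, -∞, -∞]
q=1: [-∞, -1, 4]
q=2: [-1, -∞, -7]
q=3: [-15, -2, 3]
Optimal cycle mean attained by: cycle 1->2->1, total (-1) + 0, length 2.
Answer: λ = -1/2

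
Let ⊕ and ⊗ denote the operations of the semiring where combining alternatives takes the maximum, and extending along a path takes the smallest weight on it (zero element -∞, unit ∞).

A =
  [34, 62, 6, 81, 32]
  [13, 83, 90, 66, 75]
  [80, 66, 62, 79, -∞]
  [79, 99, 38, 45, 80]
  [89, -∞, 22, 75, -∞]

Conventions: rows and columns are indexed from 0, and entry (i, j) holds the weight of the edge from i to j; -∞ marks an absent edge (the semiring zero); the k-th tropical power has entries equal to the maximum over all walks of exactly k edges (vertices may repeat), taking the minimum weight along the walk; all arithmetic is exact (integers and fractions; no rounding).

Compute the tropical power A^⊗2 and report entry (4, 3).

A^⊗2:
  [79, 81, 62, 62, 80]
  [80, 83, 83, 79, 75]
  [79, 79, 66, 80, 79]
  [80, 83, 90, 79, 75]
  [75, 75, 38, 81, 75]
Key observation: the optimum is the walk 4->0->3, with weight 89 min 81 = 81.
Optimal value attained by: walk 4->0->3.
Answer: (A^⊗2)[4][3] = 81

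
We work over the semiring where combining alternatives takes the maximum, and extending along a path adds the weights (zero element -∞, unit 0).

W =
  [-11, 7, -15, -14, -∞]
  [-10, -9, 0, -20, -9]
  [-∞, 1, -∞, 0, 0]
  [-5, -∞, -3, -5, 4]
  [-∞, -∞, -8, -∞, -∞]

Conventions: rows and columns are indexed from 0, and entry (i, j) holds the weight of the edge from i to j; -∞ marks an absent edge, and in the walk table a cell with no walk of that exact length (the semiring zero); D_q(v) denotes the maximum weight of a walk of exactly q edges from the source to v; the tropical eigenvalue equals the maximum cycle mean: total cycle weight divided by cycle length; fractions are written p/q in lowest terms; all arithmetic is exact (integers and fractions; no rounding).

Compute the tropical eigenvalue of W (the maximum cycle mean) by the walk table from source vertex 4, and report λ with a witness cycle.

q=0: [-∞, -∞, -∞, -∞, 0]
q=1: [-∞, -∞, -8, -∞, -∞]
q=2: [-∞, -7, -∞, -8, -8]
q=3: [-13, -16, -7, -13, -4]
q=4: [-18, -6, -12, -7, -7]
q=5: [-12, -11, -6, -12, -3]
Optimal cycle mean attained by: cycle 0->1->2->3->0, total 7 + 0 + 0 + (-5), length 4.
Answer: λ = 1/2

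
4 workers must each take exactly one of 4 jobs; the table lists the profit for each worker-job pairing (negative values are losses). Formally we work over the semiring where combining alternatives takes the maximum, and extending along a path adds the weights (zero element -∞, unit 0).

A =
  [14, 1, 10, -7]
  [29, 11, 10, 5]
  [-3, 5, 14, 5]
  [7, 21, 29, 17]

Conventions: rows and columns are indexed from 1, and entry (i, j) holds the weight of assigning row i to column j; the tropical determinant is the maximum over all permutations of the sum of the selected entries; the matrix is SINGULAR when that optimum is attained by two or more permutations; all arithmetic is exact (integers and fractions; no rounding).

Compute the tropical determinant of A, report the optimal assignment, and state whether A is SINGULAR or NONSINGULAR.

σ = (1, 2, 3, 4): 14 + 11 + 14 + 17 = 56
σ = (1, 2, 4, 3): 14 + 11 + 5 + 29 = 59
σ = (1, 3, 2, 4): 14 + 10 + 5 + 17 = 46
σ = (1, 3, 4, 2): 14 + 10 + 5 + 21 = 50
σ = (1, 4, 2, 3): 14 + 5 + 5 + 29 = 53
σ = (1, 4, 3, 2): 14 + 5 + 14 + 21 = 54
σ = (2, 1, 3, 4): 1 + 29 + 14 + 17 = 61
σ = (2, 1, 4, 3): 1 + 29 + 5 + 29 = 64
σ = (2, 3, 1, 4): 1 + 10 + (-3) + 17 = 25
σ = (2, 3, 4, 1): 1 + 10 + 5 + 7 = 23
σ = (2, 4, 1, 3): 1 + 5 + (-3) + 29 = 32
σ = (2, 4, 3, 1): 1 + 5 + 14 + 7 = 27
σ = (3, 1, 2, 4): 10 + 29 + 5 + 17 = 61
σ = (3, 1, 4, 2): 10 + 29 + 5 + 21 = 65
σ = (3, 2, 1, 4): 10 + 11 + (-3) + 17 = 35
σ = (3, 2, 4, 1): 10 + 11 + 5 + 7 = 33
σ = (3, 4, 1, 2): 10 + 5 + (-3) + 21 = 33
σ = (3, 4, 2, 1): 10 + 5 + 5 + 7 = 27
σ = (4, 1, 2, 3): (-7) + 29 + 5 + 29 = 56
σ = (4, 1, 3, 2): (-7) + 29 + 14 + 21 = 57
σ = (4, 2, 1, 3): (-7) + 11 + (-3) + 29 = 30
σ = (4, 2, 3, 1): (-7) + 11 + 14 + 7 = 25
σ = (4, 3, 1, 2): (-7) + 10 + (-3) + 21 = 21
σ = (4, 3, 2, 1): (-7) + 10 + 5 + 7 = 15
Optimal value attained by: σ = (3, 1, 4, 2).
Answer: det⊕(A) = 65; verdict: NONSINGULAR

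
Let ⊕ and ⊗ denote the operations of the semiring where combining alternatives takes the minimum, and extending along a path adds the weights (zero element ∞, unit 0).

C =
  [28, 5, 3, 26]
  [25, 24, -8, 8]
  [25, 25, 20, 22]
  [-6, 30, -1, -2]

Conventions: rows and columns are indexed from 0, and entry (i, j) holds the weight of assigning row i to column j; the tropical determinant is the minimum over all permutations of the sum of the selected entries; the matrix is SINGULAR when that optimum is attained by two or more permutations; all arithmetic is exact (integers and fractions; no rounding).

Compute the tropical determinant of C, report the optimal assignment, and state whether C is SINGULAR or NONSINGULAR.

σ = (0, 1, 2, 3): 28 + 24 + 20 + (-2) = 70
σ = (0, 1, 3, 2): 28 + 24 + 22 + (-1) = 73
σ = (0, 2, 1, 3): 28 + (-8) + 25 + (-2) = 43
σ = (0, 2, 3, 1): 28 + (-8) + 22 + 30 = 72
σ = (0, 3, 1, 2): 28 + 8 + 25 + (-1) = 60
σ = (0, 3, 2, 1): 28 + 8 + 20 + 30 = 86
σ = (1, 0, 2, 3): 5 + 25 + 20 + (-2) = 48
σ = (1, 0, 3, 2): 5 + 25 + 22 + (-1) = 51
σ = (1, 2, 0, 3): 5 + (-8) + 25 + (-2) = 20
σ = (1, 2, 3, 0): 5 + (-8) + 22 + (-6) = 13
σ = (1, 3, 0, 2): 5 + 8 + 25 + (-1) = 37
σ = (1, 3, 2, 0): 5 + 8 + 20 + (-6) = 27
σ = (2, 0, 1, 3): 3 + 25 + 25 + (-2) = 51
σ = (2, 0, 3, 1): 3 + 25 + 22 + 30 = 80
σ = (2, 1, 0, 3): 3 + 24 + 25 + (-2) = 50
σ = (2, 1, 3, 0): 3 + 24 + 22 + (-6) = 43
σ = (2, 3, 0, 1): 3 + 8 + 25 + 30 = 66
σ = (2, 3, 1, 0): 3 + 8 + 25 + (-6) = 30
σ = (3, 0, 1, 2): 26 + 25 + 25 + (-1) = 75
σ = (3, 0, 2, 1): 26 + 25 + 20 + 30 = 101
σ = (3, 1, 0, 2): 26 + 24 + 25 + (-1) = 74
σ = (3, 1, 2, 0): 26 + 24 + 20 + (-6) = 64
σ = (3, 2, 0, 1): 26 + (-8) + 25 + 30 = 73
σ = (3, 2, 1, 0): 26 + (-8) + 25 + (-6) = 37
Optimal value attained by: σ = (1, 2, 3, 0).
Answer: det⊕(C) = 13; verdict: NONSINGULAR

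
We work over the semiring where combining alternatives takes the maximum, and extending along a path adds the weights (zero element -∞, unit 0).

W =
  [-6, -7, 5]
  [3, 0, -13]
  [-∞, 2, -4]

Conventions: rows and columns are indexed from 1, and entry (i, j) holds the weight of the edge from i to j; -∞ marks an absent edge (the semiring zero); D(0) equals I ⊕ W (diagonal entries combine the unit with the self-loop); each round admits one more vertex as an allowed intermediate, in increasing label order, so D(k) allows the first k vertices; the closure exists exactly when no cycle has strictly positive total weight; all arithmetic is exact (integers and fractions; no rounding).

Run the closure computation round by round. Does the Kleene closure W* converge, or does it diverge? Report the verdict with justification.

D(0):
  [0, -7, 5]
  [3, 0, -13]
  [-∞, 2, 0]
D(1):
  [0, -7, 5]
  [3, 0, 8]
  [-∞, 2, 0]
Detection: at round 2, diagonal entry (3, 3) turns strictly positive.
Key observation: the cycle 3->2->1->3 has total weight 2 + 3 + 5, which is strictly positive.
Answer: DIVERGES — positive cycle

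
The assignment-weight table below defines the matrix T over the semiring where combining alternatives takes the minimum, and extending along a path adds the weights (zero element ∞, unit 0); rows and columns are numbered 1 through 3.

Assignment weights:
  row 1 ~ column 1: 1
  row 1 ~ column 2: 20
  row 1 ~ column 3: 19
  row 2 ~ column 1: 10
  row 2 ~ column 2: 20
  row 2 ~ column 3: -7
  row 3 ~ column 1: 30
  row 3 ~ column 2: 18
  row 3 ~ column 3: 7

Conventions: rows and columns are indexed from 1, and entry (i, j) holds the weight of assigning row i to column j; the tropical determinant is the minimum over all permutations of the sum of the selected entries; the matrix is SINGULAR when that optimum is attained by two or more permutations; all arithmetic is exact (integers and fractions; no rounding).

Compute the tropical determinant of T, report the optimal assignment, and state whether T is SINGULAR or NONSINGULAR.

σ = (1, 2, 3): 1 + 20 + 7 = 28
σ = (1, 3, 2): 1 + (-7) + 18 = 12
σ = (2, 1, 3): 20 + 10 + 7 = 37
σ = (2, 3, 1): 20 + (-7) + 30 = 43
σ = (3, 1, 2): 19 + 10 + 18 = 47
σ = (3, 2, 1): 19 + 20 + 30 = 69
Optimal value attained by: σ = (1, 3, 2).
Answer: det⊕(T) = 12; verdict: NONSINGULAR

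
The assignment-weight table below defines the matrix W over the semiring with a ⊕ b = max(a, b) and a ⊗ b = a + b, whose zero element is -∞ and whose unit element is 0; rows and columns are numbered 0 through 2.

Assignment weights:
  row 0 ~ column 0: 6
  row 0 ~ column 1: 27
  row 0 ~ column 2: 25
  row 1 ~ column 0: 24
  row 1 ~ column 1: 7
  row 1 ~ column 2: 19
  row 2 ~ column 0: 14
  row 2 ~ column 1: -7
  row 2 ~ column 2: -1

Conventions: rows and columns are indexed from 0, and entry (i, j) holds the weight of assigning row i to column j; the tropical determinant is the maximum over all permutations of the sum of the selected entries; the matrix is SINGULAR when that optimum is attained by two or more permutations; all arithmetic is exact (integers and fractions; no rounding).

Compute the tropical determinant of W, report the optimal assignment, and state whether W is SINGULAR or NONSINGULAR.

σ = (0, 1, 2): 6 + 7 + (-1) = 12
σ = (0, 2, 1): 6 + 19 + (-7) = 18
σ = (1, 0, 2): 27 + 24 + (-1) = 50
σ = (1, 2, 0): 27 + 19 + 14 = 60
σ = (2, 0, 1): 25 + 24 + (-7) = 42
σ = (2, 1, 0): 25 + 7 + 14 = 46
Optimal value attained by: σ = (1, 2, 0).
Answer: det⊕(W) = 60; verdict: NONSINGULAR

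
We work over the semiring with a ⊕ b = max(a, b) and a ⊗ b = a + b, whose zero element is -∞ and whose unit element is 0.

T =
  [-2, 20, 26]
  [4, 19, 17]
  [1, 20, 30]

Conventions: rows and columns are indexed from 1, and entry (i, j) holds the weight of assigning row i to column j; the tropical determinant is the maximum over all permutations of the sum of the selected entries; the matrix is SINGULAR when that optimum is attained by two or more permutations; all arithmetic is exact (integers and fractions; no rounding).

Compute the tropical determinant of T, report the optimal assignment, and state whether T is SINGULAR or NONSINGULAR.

σ = (1, 2, 3): (-2) + 19 + 30 = 47
σ = (1, 3, 2): (-2) + 17 + 20 = 35
σ = (2, 1, 3): 20 + 4 + 30 = 54
σ = (2, 3, 1): 20 + 17 + 1 = 38
σ = (3, 1, 2): 26 + 4 + 20 = 50
σ = (3, 2, 1): 26 + 19 + 1 = 46
Optimal value attained by: σ = (2, 1, 3).
Answer: det⊕(T) = 54; verdict: NONSINGULAR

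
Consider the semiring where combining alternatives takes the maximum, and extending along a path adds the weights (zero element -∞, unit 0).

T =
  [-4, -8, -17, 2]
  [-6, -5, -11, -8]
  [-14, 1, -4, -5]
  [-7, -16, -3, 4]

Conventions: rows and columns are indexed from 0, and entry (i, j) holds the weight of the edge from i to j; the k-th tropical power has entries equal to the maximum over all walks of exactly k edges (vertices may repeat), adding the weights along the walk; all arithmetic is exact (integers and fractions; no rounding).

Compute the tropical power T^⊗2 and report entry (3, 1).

T^⊗2:
  [-5, -12, -1, 6]
  [-10, -10, -11, -4]
  [-5, -3, -8, -1]
  [-3, -2, 1, 8]
Key observation: the optimum is the walk 3->2->1, with weight (-3) + 1 = -2.
Optimal value attained by: walk 3->2->1.
Answer: (T^⊗2)[3][1] = -2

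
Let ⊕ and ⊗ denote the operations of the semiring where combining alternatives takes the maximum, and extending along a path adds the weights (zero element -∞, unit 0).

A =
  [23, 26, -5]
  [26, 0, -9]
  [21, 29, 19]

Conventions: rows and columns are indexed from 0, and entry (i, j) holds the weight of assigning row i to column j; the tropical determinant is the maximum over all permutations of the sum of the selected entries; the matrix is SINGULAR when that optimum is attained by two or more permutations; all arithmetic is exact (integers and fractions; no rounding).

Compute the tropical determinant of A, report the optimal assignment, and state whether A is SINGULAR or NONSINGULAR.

σ = (0, 1, 2): 23 + 0 + 19 = 42
σ = (0, 2, 1): 23 + (-9) + 29 = 43
σ = (1, 0, 2): 26 + 26 + 19 = 71
σ = (1, 2, 0): 26 + (-9) + 21 = 38
σ = (2, 0, 1): (-5) + 26 + 29 = 50
σ = (2, 1, 0): (-5) + 0 + 21 = 16
Optimal value attained by: σ = (1, 0, 2).
Answer: det⊕(A) = 71; verdict: NONSINGULAR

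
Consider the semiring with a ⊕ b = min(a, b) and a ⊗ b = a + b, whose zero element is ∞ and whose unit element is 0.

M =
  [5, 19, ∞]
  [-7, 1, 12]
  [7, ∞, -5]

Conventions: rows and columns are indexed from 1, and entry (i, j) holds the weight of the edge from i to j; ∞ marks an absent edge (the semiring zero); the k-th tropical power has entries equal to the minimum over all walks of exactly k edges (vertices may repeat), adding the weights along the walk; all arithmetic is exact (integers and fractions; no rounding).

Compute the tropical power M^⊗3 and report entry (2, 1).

M^⊗2:
  [10, 20, 31]
  [-6, 2, 7]
  [2, 26, -10]
M^⊗3:
  [13, 21, 26]
  [-5, 3, 2]
  [-3, 21, -15]
Key observation: the optimum is the walk 2->2->2->1, with weight 1 + 1 + (-7) = -5.
Optimal value attained by: walk 2->2->2->1.
Answer: (M^⊗3)[2][1] = -5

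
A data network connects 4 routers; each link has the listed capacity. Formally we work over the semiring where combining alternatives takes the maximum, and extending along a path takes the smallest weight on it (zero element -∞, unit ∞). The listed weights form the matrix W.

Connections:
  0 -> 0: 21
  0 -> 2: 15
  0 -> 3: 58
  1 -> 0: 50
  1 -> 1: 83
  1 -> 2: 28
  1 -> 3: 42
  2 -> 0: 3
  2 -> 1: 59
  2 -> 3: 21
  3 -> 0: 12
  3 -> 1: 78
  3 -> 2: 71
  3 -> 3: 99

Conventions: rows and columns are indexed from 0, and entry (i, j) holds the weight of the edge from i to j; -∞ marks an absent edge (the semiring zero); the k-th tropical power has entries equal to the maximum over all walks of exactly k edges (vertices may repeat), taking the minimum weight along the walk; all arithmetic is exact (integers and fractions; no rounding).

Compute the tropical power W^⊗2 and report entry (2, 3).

W^⊗2:
  [21, 58, 58, 58]
  [50, 83, 42, 50]
  [50, 59, 28, 42]
  [50, 78, 71, 99]
Key observation: the optimum is the walk 2->1->3, with weight 59 min 42 = 42.
Optimal value attained by: walk 2->1->3.
Answer: (W^⊗2)[2][3] = 42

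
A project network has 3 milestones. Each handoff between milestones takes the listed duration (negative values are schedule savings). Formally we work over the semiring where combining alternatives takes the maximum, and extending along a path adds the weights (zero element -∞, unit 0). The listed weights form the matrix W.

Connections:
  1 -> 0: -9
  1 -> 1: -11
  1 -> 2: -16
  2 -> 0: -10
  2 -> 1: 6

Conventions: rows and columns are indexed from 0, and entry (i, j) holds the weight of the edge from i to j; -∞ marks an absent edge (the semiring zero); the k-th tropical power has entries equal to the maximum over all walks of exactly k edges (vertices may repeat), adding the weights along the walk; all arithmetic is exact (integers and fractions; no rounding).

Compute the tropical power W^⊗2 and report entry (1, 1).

W^⊗2:
  [-∞, -∞, -∞]
  [-20, -10, -27]
  [-3, -5, -10]
Key observation: the optimum is the walk 1->2->1, with weight (-16) + 6 = -10.
Optimal value attained by: walk 1->2->1.
Answer: (W^⊗2)[1][1] = -10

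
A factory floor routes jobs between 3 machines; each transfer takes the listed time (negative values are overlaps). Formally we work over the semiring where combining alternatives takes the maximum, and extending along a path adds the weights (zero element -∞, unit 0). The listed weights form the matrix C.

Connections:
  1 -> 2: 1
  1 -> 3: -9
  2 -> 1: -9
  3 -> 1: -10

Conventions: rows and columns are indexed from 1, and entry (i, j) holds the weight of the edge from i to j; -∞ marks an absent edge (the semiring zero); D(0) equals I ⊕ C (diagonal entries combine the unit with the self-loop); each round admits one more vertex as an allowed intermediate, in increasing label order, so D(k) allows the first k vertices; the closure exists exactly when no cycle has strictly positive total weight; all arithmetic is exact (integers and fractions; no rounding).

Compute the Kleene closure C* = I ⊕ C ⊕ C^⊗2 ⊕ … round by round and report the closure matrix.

D(0):
  [0, 1, -9]
  [-9, 0, -∞]
  [-10, -∞, 0]
D(1):
  [0, 1, -9]
  [-9, 0, -18]
  [-10, -9, 0]
D(2):
  [0, 1, -9]
  [-9, 0, -18]
  [-10, -9, 0]
D(3):
  [0, 1, -9]
  [-9, 0, -18]
  [-10, -9, 0]
Answer: C* = [[0, 1, -9], [-9, 0, -18], [-10, -9, 0]]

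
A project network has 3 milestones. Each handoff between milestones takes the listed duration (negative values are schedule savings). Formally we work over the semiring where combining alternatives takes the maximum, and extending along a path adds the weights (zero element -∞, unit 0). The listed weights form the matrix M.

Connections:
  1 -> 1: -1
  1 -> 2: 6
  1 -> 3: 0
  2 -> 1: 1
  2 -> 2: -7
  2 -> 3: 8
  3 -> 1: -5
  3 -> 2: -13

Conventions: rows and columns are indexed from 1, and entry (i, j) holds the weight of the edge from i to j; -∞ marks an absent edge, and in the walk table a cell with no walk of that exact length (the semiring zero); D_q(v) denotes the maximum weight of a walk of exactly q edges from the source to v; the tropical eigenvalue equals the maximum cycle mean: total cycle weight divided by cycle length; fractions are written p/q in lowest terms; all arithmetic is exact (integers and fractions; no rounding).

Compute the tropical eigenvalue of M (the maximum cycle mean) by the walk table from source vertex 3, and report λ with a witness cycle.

q=0: [-∞, -∞, 0]
q=1: [-5, -13, -∞]
q=2: [-6, 1, -5]
q=3: [2, 0, 9]
Optimal cycle mean attained by: cycle 1->2->1, total 6 + 1, length 2.
Answer: λ = 7/2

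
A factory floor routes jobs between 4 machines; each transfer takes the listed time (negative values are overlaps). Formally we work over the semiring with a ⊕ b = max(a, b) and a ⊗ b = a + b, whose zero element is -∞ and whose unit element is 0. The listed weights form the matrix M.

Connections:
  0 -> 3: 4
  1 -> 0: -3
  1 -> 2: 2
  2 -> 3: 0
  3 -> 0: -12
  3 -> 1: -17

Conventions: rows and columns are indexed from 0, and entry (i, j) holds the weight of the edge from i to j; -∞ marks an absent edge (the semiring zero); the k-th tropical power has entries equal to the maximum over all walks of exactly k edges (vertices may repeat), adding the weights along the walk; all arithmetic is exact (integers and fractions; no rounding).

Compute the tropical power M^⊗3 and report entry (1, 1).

M^⊗2:
  [-8, -13, -∞, -∞]
  [-∞, -∞, -∞, 2]
  [-12, -17, -∞, -∞]
  [-20, -∞, -15, -8]
M^⊗3:
  [-16, -∞, -11, -4]
  [-10, -15, -∞, -∞]
  [-20, -∞, -15, -8]
  [-20, -25, -∞, -15]
Key observation: the optimum is the walk 1->2->3->1, with weight 2 + 0 + (-17) = -15.
Optimal value attained by: walk 1->2->3->1.
Answer: (M^⊗3)[1][1] = -15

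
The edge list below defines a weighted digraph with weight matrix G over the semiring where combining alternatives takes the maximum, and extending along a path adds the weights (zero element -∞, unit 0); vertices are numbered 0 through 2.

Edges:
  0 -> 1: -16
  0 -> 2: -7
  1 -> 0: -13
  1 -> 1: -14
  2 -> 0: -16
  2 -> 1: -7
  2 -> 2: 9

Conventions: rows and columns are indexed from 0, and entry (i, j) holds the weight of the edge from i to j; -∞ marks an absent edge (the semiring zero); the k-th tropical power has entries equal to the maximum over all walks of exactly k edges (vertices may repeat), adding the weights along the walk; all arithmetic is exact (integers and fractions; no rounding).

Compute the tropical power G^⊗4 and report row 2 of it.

G^⊗2:
  [-23, -14, 2]
  [-27, -28, -20]
  [-7, 2, 18]
G^⊗3:
  [-14, -5, 11]
  [-36, -27, -11]
  [2, 11, 27]
G^⊗4:
  [-5, 4, 20]
  [-27, -18, -2]
  [11, 20, 36]
Answer: row 2 of G^⊗4 = [11, 20, 36]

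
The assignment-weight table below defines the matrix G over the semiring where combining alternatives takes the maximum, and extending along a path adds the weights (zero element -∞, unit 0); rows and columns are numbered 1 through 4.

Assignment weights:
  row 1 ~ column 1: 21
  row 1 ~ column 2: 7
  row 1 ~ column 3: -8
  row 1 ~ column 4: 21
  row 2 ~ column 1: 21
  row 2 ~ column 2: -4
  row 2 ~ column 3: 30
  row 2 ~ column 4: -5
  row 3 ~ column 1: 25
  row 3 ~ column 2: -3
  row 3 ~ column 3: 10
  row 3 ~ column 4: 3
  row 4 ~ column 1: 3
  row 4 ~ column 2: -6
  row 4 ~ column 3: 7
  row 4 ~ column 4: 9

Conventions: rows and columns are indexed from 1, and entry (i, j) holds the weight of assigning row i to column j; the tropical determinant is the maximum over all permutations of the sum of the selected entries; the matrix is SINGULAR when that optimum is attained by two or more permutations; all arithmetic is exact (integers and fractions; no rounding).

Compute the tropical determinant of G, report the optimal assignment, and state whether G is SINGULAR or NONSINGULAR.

σ = (1, 2, 3, 4): 21 + (-4) + 10 + 9 = 36
σ = (1, 2, 4, 3): 21 + (-4) + 3 + 7 = 27
σ = (1, 3, 2, 4): 21 + 30 + (-3) + 9 = 57
σ = (1, 3, 4, 2): 21 + 30 + 3 + (-6) = 48
σ = (1, 4, 2, 3): 21 + (-5) + (-3) + 7 = 20
σ = (1, 4, 3, 2): 21 + (-5) + 10 + (-6) = 20
σ = (2, 1, 3, 4): 7 + 21 + 10 + 9 = 47
σ = (2, 1, 4, 3): 7 + 21 + 3 + 7 = 38
σ = (2, 3, 1, 4): 7 + 30 + 25 + 9 = 71
σ = (2, 3, 4, 1): 7 + 30 + 3 + 3 = 43
σ = (2, 4, 1, 3): 7 + (-5) + 25 + 7 = 34
σ = (2, 4, 3, 1): 7 + (-5) + 10 + 3 = 15
σ = (3, 1, 2, 4): (-8) + 21 + (-3) + 9 = 19
σ = (3, 1, 4, 2): (-8) + 21 + 3 + (-6) = 10
σ = (3, 2, 1, 4): (-8) + (-4) + 25 + 9 = 22
σ = (3, 2, 4, 1): (-8) + (-4) + 3 + 3 = -6
σ = (3, 4, 1, 2): (-8) + (-5) + 25 + (-6) = 6
σ = (3, 4, 2, 1): (-8) + (-5) + (-3) + 3 = -13
σ = (4, 1, 2, 3): 21 + 21 + (-3) + 7 = 46
σ = (4, 1, 3, 2): 21 + 21 + 10 + (-6) = 46
σ = (4, 2, 1, 3): 21 + (-4) + 25 + 7 = 49
σ = (4, 2, 3, 1): 21 + (-4) + 10 + 3 = 30
σ = (4, 3, 1, 2): 21 + 30 + 25 + (-6) = 70
σ = (4, 3, 2, 1): 21 + 30 + (-3) + 3 = 51
Optimal value attained by: σ = (2, 3, 1, 4).
Answer: det⊕(G) = 71; verdict: NONSINGULAR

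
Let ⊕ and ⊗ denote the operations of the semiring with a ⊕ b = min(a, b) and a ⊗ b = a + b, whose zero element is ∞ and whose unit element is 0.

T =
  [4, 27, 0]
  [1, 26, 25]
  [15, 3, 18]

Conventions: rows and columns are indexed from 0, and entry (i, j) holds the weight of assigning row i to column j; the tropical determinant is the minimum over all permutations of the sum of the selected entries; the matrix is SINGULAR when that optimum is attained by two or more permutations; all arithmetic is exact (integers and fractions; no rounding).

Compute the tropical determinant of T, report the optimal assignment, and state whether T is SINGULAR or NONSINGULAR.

σ = (0, 1, 2): 4 + 26 + 18 = 48
σ = (0, 2, 1): 4 + 25 + 3 = 32
σ = (1, 0, 2): 27 + 1 + 18 = 46
σ = (1, 2, 0): 27 + 25 + 15 = 67
σ = (2, 0, 1): 0 + 1 + 3 = 4
σ = (2, 1, 0): 0 + 26 + 15 = 41
Optimal value attained by: σ = (2, 0, 1).
Answer: det⊕(T) = 4; verdict: NONSINGULAR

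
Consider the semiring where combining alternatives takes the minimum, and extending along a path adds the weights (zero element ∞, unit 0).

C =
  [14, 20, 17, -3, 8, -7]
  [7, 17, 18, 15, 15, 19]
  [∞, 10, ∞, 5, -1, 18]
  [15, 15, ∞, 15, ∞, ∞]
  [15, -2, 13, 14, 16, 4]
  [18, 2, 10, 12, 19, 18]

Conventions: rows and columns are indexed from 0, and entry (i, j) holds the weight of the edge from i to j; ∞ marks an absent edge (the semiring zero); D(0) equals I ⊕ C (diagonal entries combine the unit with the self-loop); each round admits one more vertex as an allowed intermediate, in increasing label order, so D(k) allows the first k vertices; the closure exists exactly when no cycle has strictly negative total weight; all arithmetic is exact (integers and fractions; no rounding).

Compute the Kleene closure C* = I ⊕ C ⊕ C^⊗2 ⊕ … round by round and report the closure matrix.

D(0):
  [0, 20, 17, -3, 8, -7]
  [7, 0, 18, 15, 15, 19]
  [∞, 10, 0, 5, -1, 18]
  [15, 15, ∞, 0, ∞, ∞]
  [15, -2, 13, 14, 0, 4]
  [18, 2, 10, 12, 19, 0]
D(1):
  [0, 20, 17, -3, 8, -7]
  [7, 0, 18, 4, 15, 0]
  [∞, 10, 0, 5, -1, 18]
  [15, 15, 32, 0, 23, 8]
  [15, -2, 13, 12, 0, 4]
  [18, 2, 10, 12, 19, 0]
D(2):
  [0, 20, 17, -3, 8, -7]
  [7, 0, 18, 4, 15, 0]
  [17, 10, 0, 5, -1, 10]
  [15, 15, 32, 0, 23, 8]
  [5, -2, 13, 2, 0, -2]
  [9, 2, 10, 6, 17, 0]
D(3):
  [0, 20, 17, -3, 8, -7]
  [7, 0, 18, 4, 15, 0]
  [17, 10, 0, 5, -1, 10]
  [15, 15, 32, 0, 23, 8]
  [5, -2, 13, 2, 0, -2]
  [9, 2, 10, 6, 9, 0]
D(4):
  [0, 12, 17, -3, 8, -7]
  [7, 0, 18, 4, 15, 0]
  [17, 10, 0, 5, -1, 10]
  [15, 15, 32, 0, 23, 8]
  [5, -2, 13, 2, 0, -2]
  [9, 2, 10, 6, 9, 0]
D(5):
  [0, 6, 17, -3, 8, -7]
  [7, 0, 18, 4, 15, 0]
  [4, -3, 0, 1, -1, -3]
  [15, 15, 32, 0, 23, 8]
  [5, -2, 13, 2, 0, -2]
  [9, 2, 10, 6, 9, 0]
D(6):
  [0, -5, 3, -3, 2, -7]
  [7, 0, 10, 4, 9, 0]
  [4, -3, 0, 1, -1, -3]
  [15, 10, 18, 0, 17, 8]
  [5, -2, 8, 2, 0, -2]
  [9, 2, 10, 6, 9, 0]
Answer: C* = [[0, -5, 3, -3, 2, -7], [7, 0, 10, 4, 9, 0], [4, -3, 0, 1, -1, -3], [15, 10, 18, 0, 17, 8], [5, -2, 8, 2, 0, -2], [9, 2, 10, 6, 9, 0]]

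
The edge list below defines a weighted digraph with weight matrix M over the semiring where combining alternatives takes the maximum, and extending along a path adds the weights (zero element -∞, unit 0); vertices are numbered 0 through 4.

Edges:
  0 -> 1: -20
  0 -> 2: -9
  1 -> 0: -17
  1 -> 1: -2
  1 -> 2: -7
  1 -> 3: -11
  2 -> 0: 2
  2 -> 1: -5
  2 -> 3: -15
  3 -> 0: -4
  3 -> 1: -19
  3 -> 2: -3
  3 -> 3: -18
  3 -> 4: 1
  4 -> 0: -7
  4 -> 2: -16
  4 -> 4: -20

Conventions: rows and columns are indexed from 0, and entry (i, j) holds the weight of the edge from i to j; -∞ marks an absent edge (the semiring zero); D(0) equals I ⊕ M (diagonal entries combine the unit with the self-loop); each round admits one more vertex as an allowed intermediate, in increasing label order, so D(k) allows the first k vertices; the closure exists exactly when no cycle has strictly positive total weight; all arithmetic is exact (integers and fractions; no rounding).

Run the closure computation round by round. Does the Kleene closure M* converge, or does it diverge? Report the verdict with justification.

D(0):
  [0, -20, -9, -∞, -∞]
  [-17, 0, -7, -11, -∞]
  [2, -5, 0, -15, -∞]
  [-4, -19, -3, 0, 1]
  [-7, -∞, -16, -∞, 0]
D(1):
  [0, -20, -9, -∞, -∞]
  [-17, 0, -7, -11, -∞]
  [2, -5, 0, -15, -∞]
  [-4, -19, -3, 0, 1]
  [-7, -27, -16, -∞, 0]
D(2):
  [0, -20, -9, -31, -∞]
  [-17, 0, -7, -11, -∞]
  [2, -5, 0, -15, -∞]
  [-4, -19, -3, 0, 1]
  [-7, -27, -16, -38, 0]
D(3):
  [0, -14, -9, -24, -∞]
  [-5, 0, -7, -11, -∞]
  [2, -5, 0, -15, -∞]
  [-1, -8, -3, 0, 1]
  [-7, -21, -16, -31, 0]
D(4):
  [0, -14, -9, -24, -23]
  [-5, 0, -7, -11, -10]
  [2, -5, 0, -15, -14]
  [-1, -8, -3, 0, 1]
  [-7, -21, -16, -31, 0]
D(5):
  [0, -14, -9, -24, -23]
  [-5, 0, -7, -11, -10]
  [2, -5, 0, -15, -14]
  [-1, -8, -3, 0, 1]
  [-7, -21, -16, -31, 0]
Key observation: every diagonal entry stays at the unit through all rounds, so no improving cycle exists.
Answer: CONVERGES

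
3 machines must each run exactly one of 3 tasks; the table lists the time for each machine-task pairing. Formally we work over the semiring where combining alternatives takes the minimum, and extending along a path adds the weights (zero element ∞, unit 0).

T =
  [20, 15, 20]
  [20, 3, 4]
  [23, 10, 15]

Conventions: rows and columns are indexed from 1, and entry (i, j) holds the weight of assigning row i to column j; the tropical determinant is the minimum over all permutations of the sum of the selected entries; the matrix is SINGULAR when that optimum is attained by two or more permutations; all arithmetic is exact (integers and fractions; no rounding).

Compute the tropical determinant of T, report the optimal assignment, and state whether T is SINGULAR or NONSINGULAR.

σ = (1, 2, 3): 20 + 3 + 15 = 38
σ = (1, 3, 2): 20 + 4 + 10 = 34
σ = (2, 1, 3): 15 + 20 + 15 = 50
σ = (2, 3, 1): 15 + 4 + 23 = 42
σ = (3, 1, 2): 20 + 20 + 10 = 50
σ = (3, 2, 1): 20 + 3 + 23 = 46
Optimal value attained by: σ = (1, 3, 2).
Answer: det⊕(T) = 34; verdict: NONSINGULAR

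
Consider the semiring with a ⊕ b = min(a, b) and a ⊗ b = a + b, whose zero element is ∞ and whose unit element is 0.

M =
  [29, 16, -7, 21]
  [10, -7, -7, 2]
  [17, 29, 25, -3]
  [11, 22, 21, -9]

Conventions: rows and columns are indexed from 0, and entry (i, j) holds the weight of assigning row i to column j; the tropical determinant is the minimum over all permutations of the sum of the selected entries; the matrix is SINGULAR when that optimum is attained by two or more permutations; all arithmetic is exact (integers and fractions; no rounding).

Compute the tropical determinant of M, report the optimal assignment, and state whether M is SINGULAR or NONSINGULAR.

σ = (0, 1, 2, 3): 29 + (-7) + 25 + (-9) = 38
σ = (0, 1, 3, 2): 29 + (-7) + (-3) + 21 = 40
σ = (0, 2, 1, 3): 29 + (-7) + 29 + (-9) = 42
σ = (0, 2, 3, 1): 29 + (-7) + (-3) + 22 = 41
σ = (0, 3, 1, 2): 29 + 2 + 29 + 21 = 81
σ = (0, 3, 2, 1): 29 + 2 + 25 + 22 = 78
σ = (1, 0, 2, 3): 16 + 10 + 25 + (-9) = 42
σ = (1, 0, 3, 2): 16 + 10 + (-3) + 21 = 44
σ = (1, 2, 0, 3): 16 + (-7) + 17 + (-9) = 17
σ = (1, 2, 3, 0): 16 + (-7) + (-3) + 11 = 17
σ = (1, 3, 0, 2): 16 + 2 + 17 + 21 = 56
σ = (1, 3, 2, 0): 16 + 2 + 25 + 11 = 54
σ = (2, 0, 1, 3): (-7) + 10 + 29 + (-9) = 23
σ = (2, 0, 3, 1): (-7) + 10 + (-3) + 22 = 22
σ = (2, 1, 0, 3): (-7) + (-7) + 17 + (-9) = -6
σ = (2, 1, 3, 0): (-7) + (-7) + (-3) + 11 = -6
σ = (2, 3, 0, 1): (-7) + 2 + 17 + 22 = 34
σ = (2, 3, 1, 0): (-7) + 2 + 29 + 11 = 35
σ = (3, 0, 1, 2): 21 + 10 + 29 + 21 = 81
σ = (3, 0, 2, 1): 21 + 10 + 25 + 22 = 78
σ = (3, 1, 0, 2): 21 + (-7) + 17 + 21 = 52
σ = (3, 1, 2, 0): 21 + (-7) + 25 + 11 = 50
σ = (3, 2, 0, 1): 21 + (-7) + 17 + 22 = 53
σ = (3, 2, 1, 0): 21 + (-7) + 29 + 11 = 54
Optimal value attained by: σ = (2, 1, 0, 3).
Answer: det⊕(M) = -6; verdict: SINGULAR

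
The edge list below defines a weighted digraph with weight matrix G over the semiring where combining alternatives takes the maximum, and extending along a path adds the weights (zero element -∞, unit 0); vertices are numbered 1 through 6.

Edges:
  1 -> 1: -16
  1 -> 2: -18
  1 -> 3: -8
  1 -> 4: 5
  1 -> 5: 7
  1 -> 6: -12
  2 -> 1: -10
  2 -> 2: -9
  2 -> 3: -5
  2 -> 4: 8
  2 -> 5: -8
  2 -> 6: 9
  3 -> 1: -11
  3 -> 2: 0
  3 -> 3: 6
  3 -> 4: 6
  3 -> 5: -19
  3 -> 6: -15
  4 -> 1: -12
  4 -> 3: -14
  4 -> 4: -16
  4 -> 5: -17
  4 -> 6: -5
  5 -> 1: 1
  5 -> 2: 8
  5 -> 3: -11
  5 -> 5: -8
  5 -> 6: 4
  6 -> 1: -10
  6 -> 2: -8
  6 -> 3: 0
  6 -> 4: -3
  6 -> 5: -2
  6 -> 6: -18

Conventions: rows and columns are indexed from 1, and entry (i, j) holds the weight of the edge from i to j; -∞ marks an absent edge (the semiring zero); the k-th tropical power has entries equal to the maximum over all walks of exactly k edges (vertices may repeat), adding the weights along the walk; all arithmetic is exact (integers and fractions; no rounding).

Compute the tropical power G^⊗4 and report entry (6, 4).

G^⊗2:
  [8, 15, -2, -2, -1, 11]
  [-1, 1, 9, 6, 7, 3]
  [-5, 6, 12, 12, -4, 9]
  [-15, -9, -5, -7, -5, -13]
  [-2, 0, 4, 16, 8, 17]
  [-1, 6, 6, 6, -3, 2]
G^⊗3:
  [5, 7, 11, 23, 15, 24]
  [8, 15, 15, 15, 6, 11]
  [1, 12, 18, 18, 7, 15]
  [-4, 3, 1, 1, -8, 0]
  [9, 16, 17, 14, 15, 12]
  [-2, 6, 12, 14, 6, 15]
G^⊗4:
  [16, 23, 24, 21, 22, 19]
  [7, 15, 21, 23, 15, 24]
  [8, 18, 24, 24, 13, 21]
  [-7, 1, 7, 11, 3, 12]
  [16, 23, 23, 24, 16, 25]
  [7, 14, 18, 18, 13, 15]
Key observation: the optimum is the walk 6->3->3->3->4, with weight 0 + 6 + 6 + 6 = 18.
Optimal value attained by: walk 6->3->3->3->4.
Answer: (G^⊗4)[6][4] = 18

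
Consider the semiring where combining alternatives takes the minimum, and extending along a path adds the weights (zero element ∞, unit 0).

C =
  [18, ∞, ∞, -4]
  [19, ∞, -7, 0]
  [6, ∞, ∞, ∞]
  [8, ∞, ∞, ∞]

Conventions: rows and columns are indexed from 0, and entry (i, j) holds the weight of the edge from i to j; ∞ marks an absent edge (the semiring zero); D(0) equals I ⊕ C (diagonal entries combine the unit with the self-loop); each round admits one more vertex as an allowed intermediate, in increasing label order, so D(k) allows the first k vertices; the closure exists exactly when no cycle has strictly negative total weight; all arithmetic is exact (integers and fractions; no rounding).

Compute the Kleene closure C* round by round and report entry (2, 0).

D(0):
  [0, ∞, ∞, -4]
  [19, 0, -7, 0]
  [6, ∞, 0, ∞]
  [8, ∞, ∞, 0]
D(1):
  [0, ∞, ∞, -4]
  [19, 0, -7, 0]
  [6, ∞, 0, 2]
  [8, ∞, ∞, 0]
D(2):
  [0, ∞, ∞, -4]
  [19, 0, -7, 0]
  [6, ∞, 0, 2]
  [8, ∞, ∞, 0]
D(3):
  [0, ∞, ∞, -4]
  [-1, 0, -7, -5]
  [6, ∞, 0, 2]
  [8, ∞, ∞, 0]
D(4):
  [0, ∞, ∞, -4]
  [-1, 0, -7, -5]
  [6, ∞, 0, 2]
  [8, ∞, ∞, 0]
Answer: C*[2][0] = 6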